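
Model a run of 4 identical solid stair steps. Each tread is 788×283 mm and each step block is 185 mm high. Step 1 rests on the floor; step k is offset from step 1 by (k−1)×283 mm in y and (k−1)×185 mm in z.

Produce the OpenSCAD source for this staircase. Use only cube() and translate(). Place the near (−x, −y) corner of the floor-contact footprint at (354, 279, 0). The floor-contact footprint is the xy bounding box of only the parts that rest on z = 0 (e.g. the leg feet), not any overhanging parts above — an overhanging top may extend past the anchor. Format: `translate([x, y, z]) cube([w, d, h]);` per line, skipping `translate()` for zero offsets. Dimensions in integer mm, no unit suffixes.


translate([354, 279, 0]) cube([788, 283, 185]);
translate([354, 562, 185]) cube([788, 283, 185]);
translate([354, 845, 370]) cube([788, 283, 185]);
translate([354, 1128, 555]) cube([788, 283, 185]);


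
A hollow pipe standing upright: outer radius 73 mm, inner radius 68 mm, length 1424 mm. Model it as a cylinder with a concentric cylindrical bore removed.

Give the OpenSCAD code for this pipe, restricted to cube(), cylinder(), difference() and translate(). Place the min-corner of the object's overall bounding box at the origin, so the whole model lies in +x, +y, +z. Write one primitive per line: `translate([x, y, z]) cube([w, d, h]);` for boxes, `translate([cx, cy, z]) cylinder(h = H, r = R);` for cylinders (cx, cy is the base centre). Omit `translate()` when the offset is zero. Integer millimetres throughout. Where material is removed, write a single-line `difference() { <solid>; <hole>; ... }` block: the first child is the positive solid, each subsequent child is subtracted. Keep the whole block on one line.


difference() { translate([73, 73, 0]) cylinder(h = 1424, r = 73); translate([73, 73, 0]) cylinder(h = 1424, r = 68); }


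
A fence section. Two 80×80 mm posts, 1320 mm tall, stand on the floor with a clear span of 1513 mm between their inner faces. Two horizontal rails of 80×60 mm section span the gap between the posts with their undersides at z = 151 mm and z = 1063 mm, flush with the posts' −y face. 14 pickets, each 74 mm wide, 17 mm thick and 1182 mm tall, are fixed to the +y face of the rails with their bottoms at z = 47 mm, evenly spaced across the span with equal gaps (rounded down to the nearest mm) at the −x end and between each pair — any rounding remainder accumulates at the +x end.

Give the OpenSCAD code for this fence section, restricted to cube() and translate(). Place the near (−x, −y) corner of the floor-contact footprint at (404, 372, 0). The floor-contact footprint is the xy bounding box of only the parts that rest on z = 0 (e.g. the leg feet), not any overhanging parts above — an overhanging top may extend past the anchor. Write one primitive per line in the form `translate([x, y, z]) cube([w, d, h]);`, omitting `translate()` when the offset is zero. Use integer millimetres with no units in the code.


translate([404, 372, 0]) cube([80, 80, 1320]);
translate([1997, 372, 0]) cube([80, 80, 1320]);
translate([484, 372, 151]) cube([1513, 80, 60]);
translate([484, 372, 1063]) cube([1513, 80, 60]);
translate([515, 452, 47]) cube([74, 17, 1182]);
translate([620, 452, 47]) cube([74, 17, 1182]);
translate([725, 452, 47]) cube([74, 17, 1182]);
translate([830, 452, 47]) cube([74, 17, 1182]);
translate([935, 452, 47]) cube([74, 17, 1182]);
translate([1040, 452, 47]) cube([74, 17, 1182]);
translate([1145, 452, 47]) cube([74, 17, 1182]);
translate([1250, 452, 47]) cube([74, 17, 1182]);
translate([1355, 452, 47]) cube([74, 17, 1182]);
translate([1460, 452, 47]) cube([74, 17, 1182]);
translate([1565, 452, 47]) cube([74, 17, 1182]);
translate([1670, 452, 47]) cube([74, 17, 1182]);
translate([1775, 452, 47]) cube([74, 17, 1182]);
translate([1880, 452, 47]) cube([74, 17, 1182]);


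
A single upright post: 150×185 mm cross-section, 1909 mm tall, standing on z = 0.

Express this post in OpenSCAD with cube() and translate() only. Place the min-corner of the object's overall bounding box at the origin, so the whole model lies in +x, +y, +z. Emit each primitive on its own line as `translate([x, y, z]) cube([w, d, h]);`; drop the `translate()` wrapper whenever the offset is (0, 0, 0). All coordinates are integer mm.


cube([150, 185, 1909]);


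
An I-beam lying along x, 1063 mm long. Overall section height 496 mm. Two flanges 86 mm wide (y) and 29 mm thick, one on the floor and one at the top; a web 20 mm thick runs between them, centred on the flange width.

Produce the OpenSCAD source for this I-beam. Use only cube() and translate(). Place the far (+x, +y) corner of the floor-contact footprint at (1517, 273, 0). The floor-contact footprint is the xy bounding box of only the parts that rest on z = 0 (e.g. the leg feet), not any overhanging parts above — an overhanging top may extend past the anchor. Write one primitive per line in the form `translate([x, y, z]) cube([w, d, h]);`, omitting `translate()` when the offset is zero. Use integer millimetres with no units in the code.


translate([454, 187, 0]) cube([1063, 86, 29]);
translate([454, 220, 29]) cube([1063, 20, 438]);
translate([454, 187, 467]) cube([1063, 86, 29]);


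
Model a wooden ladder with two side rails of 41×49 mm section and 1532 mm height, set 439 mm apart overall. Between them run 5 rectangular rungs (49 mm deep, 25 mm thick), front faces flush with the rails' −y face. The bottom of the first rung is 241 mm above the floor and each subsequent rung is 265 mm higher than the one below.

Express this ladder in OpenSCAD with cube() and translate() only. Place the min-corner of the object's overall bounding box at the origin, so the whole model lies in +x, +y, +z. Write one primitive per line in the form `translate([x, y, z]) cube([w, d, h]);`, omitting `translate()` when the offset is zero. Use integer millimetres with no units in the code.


// rung span = 439 - 2*41 = 357
// rung[k] z = 241 + k*265
cube([41, 49, 1532]);
translate([398, 0, 0]) cube([41, 49, 1532]);
translate([41, 0, 241]) cube([357, 49, 25]);
translate([41, 0, 506]) cube([357, 49, 25]);
translate([41, 0, 771]) cube([357, 49, 25]);
translate([41, 0, 1036]) cube([357, 49, 25]);
translate([41, 0, 1301]) cube([357, 49, 25]);


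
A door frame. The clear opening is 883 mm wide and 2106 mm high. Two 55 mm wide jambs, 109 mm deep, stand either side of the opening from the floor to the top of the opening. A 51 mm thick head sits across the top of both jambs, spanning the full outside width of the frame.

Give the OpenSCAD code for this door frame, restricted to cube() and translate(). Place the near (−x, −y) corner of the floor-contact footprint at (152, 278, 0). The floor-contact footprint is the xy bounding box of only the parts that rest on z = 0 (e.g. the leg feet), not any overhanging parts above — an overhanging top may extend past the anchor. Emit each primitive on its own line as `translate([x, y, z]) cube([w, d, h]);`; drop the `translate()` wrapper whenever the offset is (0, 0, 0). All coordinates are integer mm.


translate([152, 278, 0]) cube([55, 109, 2106]);
translate([1090, 278, 0]) cube([55, 109, 2106]);
translate([152, 278, 2106]) cube([993, 109, 51]);


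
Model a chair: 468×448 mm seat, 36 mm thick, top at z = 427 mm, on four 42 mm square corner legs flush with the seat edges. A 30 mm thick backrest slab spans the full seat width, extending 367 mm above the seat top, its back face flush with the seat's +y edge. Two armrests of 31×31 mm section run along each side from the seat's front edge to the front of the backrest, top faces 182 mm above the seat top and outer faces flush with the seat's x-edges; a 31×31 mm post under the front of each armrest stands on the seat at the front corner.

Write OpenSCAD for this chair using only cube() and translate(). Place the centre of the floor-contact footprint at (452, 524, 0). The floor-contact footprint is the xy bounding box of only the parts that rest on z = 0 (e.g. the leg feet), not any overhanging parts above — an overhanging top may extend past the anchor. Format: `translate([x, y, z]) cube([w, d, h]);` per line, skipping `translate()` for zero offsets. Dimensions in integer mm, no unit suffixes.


translate([218, 300, 391]) cube([468, 448, 36]);
translate([218, 300, 0]) cube([42, 42, 391]);
translate([644, 300, 0]) cube([42, 42, 391]);
translate([218, 706, 0]) cube([42, 42, 391]);
translate([644, 706, 0]) cube([42, 42, 391]);
translate([218, 718, 427]) cube([468, 30, 367]);
translate([218, 300, 578]) cube([31, 418, 31]);
translate([655, 300, 578]) cube([31, 418, 31]);
translate([218, 300, 427]) cube([31, 31, 151]);
translate([655, 300, 427]) cube([31, 31, 151]);


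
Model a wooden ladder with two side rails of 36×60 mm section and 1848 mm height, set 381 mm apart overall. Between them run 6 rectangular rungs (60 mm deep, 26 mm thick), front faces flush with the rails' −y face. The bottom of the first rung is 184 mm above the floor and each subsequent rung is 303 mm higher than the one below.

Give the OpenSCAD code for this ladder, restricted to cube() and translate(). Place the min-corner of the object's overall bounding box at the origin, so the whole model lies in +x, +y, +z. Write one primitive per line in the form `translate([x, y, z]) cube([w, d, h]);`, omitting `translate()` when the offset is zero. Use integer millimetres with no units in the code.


cube([36, 60, 1848]);
translate([345, 0, 0]) cube([36, 60, 1848]);
translate([36, 0, 184]) cube([309, 60, 26]);
translate([36, 0, 487]) cube([309, 60, 26]);
translate([36, 0, 790]) cube([309, 60, 26]);
translate([36, 0, 1093]) cube([309, 60, 26]);
translate([36, 0, 1396]) cube([309, 60, 26]);
translate([36, 0, 1699]) cube([309, 60, 26]);


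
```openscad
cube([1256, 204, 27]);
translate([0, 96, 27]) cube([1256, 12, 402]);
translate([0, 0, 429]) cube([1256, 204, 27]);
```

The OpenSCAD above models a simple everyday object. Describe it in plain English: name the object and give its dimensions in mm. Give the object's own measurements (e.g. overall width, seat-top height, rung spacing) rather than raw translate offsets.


An I-beam lying along x, 1256 mm long. Overall section height 456 mm. Two flanges 204 mm wide (y) and 27 mm thick, one on the floor and one at the top; a web 12 mm thick runs between them, centred on the flange width.


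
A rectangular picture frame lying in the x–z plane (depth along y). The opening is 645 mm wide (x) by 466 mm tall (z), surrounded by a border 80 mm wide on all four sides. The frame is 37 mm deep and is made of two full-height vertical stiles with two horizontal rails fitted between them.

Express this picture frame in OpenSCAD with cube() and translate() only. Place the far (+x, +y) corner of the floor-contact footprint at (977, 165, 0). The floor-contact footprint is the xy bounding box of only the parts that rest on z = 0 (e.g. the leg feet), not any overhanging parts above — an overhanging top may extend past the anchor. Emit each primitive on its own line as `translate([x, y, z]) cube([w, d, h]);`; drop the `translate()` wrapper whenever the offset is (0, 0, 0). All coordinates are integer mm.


translate([172, 128, 0]) cube([80, 37, 626]);
translate([897, 128, 0]) cube([80, 37, 626]);
translate([252, 128, 0]) cube([645, 37, 80]);
translate([252, 128, 546]) cube([645, 37, 80]);


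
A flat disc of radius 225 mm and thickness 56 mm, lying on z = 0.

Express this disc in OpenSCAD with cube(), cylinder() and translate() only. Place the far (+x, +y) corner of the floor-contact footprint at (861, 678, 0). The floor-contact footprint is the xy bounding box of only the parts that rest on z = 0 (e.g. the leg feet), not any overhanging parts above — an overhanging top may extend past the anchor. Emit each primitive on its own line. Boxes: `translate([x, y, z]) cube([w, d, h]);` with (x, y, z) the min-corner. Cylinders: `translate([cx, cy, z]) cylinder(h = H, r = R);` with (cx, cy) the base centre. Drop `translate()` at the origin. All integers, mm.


translate([636, 453, 0]) cylinder(h = 56, r = 225);


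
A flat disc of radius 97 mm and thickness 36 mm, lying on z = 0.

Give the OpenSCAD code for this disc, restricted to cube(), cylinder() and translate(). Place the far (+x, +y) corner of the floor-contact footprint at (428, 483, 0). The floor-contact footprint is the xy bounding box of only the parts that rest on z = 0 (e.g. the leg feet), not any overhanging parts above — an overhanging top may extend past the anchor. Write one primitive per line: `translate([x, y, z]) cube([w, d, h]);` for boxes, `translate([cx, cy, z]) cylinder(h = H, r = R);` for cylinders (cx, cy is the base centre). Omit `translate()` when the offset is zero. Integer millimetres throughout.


translate([331, 386, 0]) cylinder(h = 36, r = 97);


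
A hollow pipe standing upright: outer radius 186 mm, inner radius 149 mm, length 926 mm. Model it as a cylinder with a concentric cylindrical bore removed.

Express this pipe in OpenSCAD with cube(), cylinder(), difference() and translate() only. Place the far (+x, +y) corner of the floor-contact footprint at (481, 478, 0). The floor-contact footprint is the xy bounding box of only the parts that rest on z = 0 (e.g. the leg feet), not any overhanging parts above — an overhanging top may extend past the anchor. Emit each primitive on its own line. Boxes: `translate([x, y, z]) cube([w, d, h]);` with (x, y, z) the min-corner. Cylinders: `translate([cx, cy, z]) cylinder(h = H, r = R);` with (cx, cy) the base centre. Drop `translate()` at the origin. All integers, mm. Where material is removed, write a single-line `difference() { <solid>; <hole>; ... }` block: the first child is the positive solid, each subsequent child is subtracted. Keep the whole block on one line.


difference() { translate([295, 292, 0]) cylinder(h = 926, r = 186); translate([295, 292, 0]) cylinder(h = 926, r = 149); }


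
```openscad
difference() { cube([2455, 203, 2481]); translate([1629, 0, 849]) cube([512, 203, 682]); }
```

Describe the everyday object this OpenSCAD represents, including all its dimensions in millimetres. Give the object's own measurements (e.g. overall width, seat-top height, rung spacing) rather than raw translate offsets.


A wall 2455 mm long (x), 203 mm thick (y), 2481 mm tall, with a rectangular window opening cut through it. The opening is 512 mm wide and 682 mm tall; its sill is at z = 849 mm and its near (−x) edge is 1629 mm from the wall's −x end. The opening passes through the full wall thickness.


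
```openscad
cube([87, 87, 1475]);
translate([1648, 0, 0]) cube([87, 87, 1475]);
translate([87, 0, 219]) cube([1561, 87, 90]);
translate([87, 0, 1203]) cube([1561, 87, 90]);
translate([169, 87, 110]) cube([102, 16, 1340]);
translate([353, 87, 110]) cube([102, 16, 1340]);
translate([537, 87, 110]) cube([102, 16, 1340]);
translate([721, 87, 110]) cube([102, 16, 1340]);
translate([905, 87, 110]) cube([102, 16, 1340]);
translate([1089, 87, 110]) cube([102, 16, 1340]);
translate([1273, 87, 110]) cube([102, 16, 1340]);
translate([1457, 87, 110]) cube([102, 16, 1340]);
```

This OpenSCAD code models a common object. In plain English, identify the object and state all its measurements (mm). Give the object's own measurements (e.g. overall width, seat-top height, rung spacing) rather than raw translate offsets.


A fence section. Two 87×87 mm posts, 1475 mm tall, stand on the floor with a clear span of 1561 mm between their inner faces. Two horizontal rails of 87×90 mm section span the gap between the posts with their undersides at z = 219 mm and z = 1203 mm, flush with the posts' −y face. 8 pickets, each 102 mm wide, 16 mm thick and 1340 mm tall, are fixed to the +y face of the rails with their bottoms at z = 110 mm, spaced across the span with a 82 mm gap after the −x post and between neighbouring pickets, with 89 mm left before the +x post.


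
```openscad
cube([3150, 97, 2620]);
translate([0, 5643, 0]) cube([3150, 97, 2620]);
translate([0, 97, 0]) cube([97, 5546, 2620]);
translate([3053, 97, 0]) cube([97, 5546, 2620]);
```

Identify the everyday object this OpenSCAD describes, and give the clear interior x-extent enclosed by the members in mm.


A house (or room) frame. The interior width is 2956 mm.

Four 2620 mm walls enclosing a rectangle with no floor or roof — a room or house frame. Outside width is 3150 mm and wall thickness is 97 mm, so the interior width is 3150 − 2 × 97 = 2956 mm.


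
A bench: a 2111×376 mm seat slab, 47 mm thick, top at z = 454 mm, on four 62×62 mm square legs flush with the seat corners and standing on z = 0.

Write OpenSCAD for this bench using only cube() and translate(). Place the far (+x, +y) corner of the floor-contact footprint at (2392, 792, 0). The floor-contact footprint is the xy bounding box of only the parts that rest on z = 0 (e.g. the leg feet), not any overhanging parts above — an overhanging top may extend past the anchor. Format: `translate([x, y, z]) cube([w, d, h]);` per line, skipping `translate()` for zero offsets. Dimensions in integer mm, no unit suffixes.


translate([281, 416, 407]) cube([2111, 376, 47]);
translate([281, 416, 0]) cube([62, 62, 407]);
translate([281, 730, 0]) cube([62, 62, 407]);
translate([2330, 416, 0]) cube([62, 62, 407]);
translate([2330, 730, 0]) cube([62, 62, 407]);


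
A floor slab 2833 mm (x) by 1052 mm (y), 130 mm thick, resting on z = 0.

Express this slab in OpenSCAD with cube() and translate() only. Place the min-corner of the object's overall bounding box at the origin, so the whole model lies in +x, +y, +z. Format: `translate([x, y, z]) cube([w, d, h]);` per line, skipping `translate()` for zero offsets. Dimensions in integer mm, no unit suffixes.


cube([2833, 1052, 130]);


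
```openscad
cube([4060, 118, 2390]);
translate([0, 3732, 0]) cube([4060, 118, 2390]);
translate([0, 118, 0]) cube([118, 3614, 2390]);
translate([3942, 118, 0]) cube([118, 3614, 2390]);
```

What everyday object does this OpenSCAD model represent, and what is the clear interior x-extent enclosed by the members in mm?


A house (or room) frame. The interior width is 3824 mm.

Four 2390 mm walls enclosing a rectangle with no floor or roof — a room or house frame. Outside width is 4060 mm and wall thickness is 118 mm, so the interior width is 4060 − 2 × 118 = 3824 mm.


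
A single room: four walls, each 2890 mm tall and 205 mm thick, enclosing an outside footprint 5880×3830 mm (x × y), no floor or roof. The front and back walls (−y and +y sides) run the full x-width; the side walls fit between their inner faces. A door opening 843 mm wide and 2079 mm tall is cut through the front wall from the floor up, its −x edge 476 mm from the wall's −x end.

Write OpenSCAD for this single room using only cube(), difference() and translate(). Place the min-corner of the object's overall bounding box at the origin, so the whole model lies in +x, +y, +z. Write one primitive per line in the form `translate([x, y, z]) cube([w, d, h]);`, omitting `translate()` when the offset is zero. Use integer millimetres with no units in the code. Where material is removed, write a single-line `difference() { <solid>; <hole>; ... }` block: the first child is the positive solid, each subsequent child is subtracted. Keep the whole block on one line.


difference() { cube([5880, 205, 2890]); translate([476, 0, 0]) cube([843, 205, 2079]); }
translate([0, 3625, 0]) cube([5880, 205, 2890]);
translate([0, 205, 0]) cube([205, 3420, 2890]);
translate([5675, 205, 0]) cube([205, 3420, 2890]);


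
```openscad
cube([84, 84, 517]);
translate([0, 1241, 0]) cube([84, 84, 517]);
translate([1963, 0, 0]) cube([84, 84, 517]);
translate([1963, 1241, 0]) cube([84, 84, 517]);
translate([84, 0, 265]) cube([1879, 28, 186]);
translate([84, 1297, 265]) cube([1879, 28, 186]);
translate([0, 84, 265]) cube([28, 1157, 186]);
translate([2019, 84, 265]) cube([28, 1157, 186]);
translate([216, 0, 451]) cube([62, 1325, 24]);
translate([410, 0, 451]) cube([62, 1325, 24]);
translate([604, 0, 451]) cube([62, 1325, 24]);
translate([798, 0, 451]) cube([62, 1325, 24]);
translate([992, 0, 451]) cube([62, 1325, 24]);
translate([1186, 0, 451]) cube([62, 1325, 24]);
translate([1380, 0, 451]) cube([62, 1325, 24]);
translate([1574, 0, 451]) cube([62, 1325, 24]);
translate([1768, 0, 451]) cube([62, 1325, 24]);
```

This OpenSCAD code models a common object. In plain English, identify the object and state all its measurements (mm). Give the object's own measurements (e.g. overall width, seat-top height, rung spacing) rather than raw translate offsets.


A bed frame 2047 mm long (x) by 1325 mm wide (y). Four 84×84 mm corner posts, 517 mm tall, at the corners of the footprint. Four rails of 28 mm thickness and 186 mm height run between adjacent posts with their undersides at z = 265 mm, their outer faces flush with the outside of the frame (the two x-running rails run between the posts' inner faces; the two y-running rails run between the posts' inner faces). 9 slats, each 62 mm wide (x) and 24 mm thick, lie across the top of the two x-running rails, running the full 1325 mm width of the frame in y; along x they sit between the end posts with a 132 mm gap after the −x posts and between neighbouring slats, leaving 133 mm before the +x posts.


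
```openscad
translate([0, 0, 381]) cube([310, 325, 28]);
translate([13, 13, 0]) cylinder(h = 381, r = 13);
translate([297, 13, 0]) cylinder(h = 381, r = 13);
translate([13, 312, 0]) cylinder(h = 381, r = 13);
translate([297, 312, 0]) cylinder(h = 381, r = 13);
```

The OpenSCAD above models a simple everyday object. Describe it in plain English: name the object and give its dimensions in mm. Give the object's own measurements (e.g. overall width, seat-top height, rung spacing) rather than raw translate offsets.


A simple wooden stool: a rectangular seat 310 mm (x) by 325 mm (y), 28 mm thick, top face at z = 409 mm, on four round legs, each 26 mm in diameter. The legs rest on z = 0, each leg's axis is inset half a diameter from the nearest pair of seat edges (so the leg's bounding box is flush with the corner).


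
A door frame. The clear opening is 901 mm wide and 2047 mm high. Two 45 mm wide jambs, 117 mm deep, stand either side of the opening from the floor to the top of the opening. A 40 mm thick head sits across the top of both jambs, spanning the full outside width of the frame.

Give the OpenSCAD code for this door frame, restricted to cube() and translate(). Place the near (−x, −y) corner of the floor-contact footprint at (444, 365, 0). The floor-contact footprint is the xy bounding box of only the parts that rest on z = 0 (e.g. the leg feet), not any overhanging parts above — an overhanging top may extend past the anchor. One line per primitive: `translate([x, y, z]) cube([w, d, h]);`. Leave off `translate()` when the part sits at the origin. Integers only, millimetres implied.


translate([444, 365, 0]) cube([45, 117, 2047]);
translate([1390, 365, 0]) cube([45, 117, 2047]);
translate([444, 365, 2047]) cube([991, 117, 40]);


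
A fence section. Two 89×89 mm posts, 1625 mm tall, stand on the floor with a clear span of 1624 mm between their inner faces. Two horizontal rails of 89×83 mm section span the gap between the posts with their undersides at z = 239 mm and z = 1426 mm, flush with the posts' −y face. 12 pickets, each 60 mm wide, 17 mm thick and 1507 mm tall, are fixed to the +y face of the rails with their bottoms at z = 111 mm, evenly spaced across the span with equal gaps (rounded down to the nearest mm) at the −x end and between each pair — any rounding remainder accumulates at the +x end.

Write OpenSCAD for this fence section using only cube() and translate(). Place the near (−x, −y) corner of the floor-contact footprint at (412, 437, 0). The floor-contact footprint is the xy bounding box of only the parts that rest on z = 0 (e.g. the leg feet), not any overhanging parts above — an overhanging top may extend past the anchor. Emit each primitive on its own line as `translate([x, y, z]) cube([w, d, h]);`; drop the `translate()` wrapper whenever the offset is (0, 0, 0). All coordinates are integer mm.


translate([412, 437, 0]) cube([89, 89, 1625]);
translate([2125, 437, 0]) cube([89, 89, 1625]);
translate([501, 437, 239]) cube([1624, 89, 83]);
translate([501, 437, 1426]) cube([1624, 89, 83]);
translate([570, 526, 111]) cube([60, 17, 1507]);
translate([699, 526, 111]) cube([60, 17, 1507]);
translate([828, 526, 111]) cube([60, 17, 1507]);
translate([957, 526, 111]) cube([60, 17, 1507]);
translate([1086, 526, 111]) cube([60, 17, 1507]);
translate([1215, 526, 111]) cube([60, 17, 1507]);
translate([1344, 526, 111]) cube([60, 17, 1507]);
translate([1473, 526, 111]) cube([60, 17, 1507]);
translate([1602, 526, 111]) cube([60, 17, 1507]);
translate([1731, 526, 111]) cube([60, 17, 1507]);
translate([1860, 526, 111]) cube([60, 17, 1507]);
translate([1989, 526, 111]) cube([60, 17, 1507]);


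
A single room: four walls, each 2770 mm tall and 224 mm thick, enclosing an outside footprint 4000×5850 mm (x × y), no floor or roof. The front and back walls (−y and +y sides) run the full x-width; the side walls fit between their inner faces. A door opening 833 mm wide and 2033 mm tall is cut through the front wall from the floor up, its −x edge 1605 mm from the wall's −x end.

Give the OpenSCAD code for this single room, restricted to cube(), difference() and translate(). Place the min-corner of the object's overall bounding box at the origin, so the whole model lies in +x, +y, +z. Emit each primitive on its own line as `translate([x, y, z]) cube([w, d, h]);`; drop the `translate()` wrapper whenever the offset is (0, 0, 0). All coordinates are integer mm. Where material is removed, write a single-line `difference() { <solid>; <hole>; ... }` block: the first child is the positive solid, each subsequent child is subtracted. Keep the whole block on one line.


difference() { cube([4000, 224, 2770]); translate([1605, 0, 0]) cube([833, 224, 2033]); }
translate([0, 5626, 0]) cube([4000, 224, 2770]);
translate([0, 224, 0]) cube([224, 5402, 2770]);
translate([3776, 224, 0]) cube([224, 5402, 2770]);


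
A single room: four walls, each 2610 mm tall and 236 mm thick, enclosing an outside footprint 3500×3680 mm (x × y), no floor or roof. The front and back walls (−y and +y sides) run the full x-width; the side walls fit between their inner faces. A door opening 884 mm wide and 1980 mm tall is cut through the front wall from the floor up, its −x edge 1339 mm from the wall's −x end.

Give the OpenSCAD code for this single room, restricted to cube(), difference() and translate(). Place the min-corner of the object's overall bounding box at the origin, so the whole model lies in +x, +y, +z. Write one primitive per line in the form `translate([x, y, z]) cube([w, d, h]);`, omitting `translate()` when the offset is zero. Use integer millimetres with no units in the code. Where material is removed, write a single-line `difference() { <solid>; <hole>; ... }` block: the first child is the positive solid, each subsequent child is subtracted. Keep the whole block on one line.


difference() { cube([3500, 236, 2610]); translate([1339, 0, 0]) cube([884, 236, 1980]); }
translate([0, 3444, 0]) cube([3500, 236, 2610]);
translate([0, 236, 0]) cube([236, 3208, 2610]);
translate([3264, 236, 0]) cube([236, 3208, 2610]);


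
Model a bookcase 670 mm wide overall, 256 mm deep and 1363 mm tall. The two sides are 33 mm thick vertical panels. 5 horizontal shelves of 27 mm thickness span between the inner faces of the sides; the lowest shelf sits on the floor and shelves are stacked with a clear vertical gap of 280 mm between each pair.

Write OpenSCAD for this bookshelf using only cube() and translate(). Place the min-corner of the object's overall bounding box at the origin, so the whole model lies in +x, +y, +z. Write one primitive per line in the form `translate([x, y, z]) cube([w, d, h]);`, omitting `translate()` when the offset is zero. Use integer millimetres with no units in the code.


cube([33, 256, 1363]);
translate([637, 0, 0]) cube([33, 256, 1363]);
translate([33, 0, 0]) cube([604, 256, 27]);
translate([33, 0, 307]) cube([604, 256, 27]);
translate([33, 0, 614]) cube([604, 256, 27]);
translate([33, 0, 921]) cube([604, 256, 27]);
translate([33, 0, 1228]) cube([604, 256, 27]);


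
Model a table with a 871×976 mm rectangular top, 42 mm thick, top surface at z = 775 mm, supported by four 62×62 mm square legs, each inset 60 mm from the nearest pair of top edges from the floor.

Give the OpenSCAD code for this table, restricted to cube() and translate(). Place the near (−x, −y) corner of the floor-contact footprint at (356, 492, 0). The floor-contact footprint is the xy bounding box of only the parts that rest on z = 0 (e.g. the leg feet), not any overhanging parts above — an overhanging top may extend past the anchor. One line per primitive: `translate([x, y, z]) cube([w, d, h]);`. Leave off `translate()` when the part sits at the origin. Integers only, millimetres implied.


translate([296, 432, 733]) cube([871, 976, 42]);
translate([356, 492, 0]) cube([62, 62, 733]);
translate([1045, 492, 0]) cube([62, 62, 733]);
translate([356, 1286, 0]) cube([62, 62, 733]);
translate([1045, 1286, 0]) cube([62, 62, 733]);


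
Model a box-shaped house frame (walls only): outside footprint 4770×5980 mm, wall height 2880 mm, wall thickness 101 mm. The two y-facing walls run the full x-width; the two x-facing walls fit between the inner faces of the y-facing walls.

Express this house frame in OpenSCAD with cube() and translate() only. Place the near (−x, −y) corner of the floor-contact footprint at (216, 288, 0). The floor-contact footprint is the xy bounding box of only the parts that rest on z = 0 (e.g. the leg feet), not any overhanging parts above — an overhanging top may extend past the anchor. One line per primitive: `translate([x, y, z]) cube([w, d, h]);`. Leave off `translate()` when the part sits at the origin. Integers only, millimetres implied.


translate([216, 288, 0]) cube([4770, 101, 2880]);
translate([216, 6167, 0]) cube([4770, 101, 2880]);
translate([216, 389, 0]) cube([101, 5778, 2880]);
translate([4885, 389, 0]) cube([101, 5778, 2880]);


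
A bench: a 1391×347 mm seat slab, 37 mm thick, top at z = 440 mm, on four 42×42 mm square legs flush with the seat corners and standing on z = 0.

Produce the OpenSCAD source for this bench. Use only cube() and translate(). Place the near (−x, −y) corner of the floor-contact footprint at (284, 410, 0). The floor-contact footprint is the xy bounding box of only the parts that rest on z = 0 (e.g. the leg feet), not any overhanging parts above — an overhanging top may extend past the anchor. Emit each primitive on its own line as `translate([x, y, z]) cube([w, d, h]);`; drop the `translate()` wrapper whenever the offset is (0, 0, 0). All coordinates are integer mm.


translate([284, 410, 403]) cube([1391, 347, 37]);
translate([284, 410, 0]) cube([42, 42, 403]);
translate([284, 715, 0]) cube([42, 42, 403]);
translate([1633, 410, 0]) cube([42, 42, 403]);
translate([1633, 715, 0]) cube([42, 42, 403]);


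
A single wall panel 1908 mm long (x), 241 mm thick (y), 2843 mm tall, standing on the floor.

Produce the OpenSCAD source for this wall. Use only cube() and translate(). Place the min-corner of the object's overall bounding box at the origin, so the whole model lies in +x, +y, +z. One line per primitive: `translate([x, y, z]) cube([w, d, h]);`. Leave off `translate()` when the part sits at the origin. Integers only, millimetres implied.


cube([1908, 241, 2843]);


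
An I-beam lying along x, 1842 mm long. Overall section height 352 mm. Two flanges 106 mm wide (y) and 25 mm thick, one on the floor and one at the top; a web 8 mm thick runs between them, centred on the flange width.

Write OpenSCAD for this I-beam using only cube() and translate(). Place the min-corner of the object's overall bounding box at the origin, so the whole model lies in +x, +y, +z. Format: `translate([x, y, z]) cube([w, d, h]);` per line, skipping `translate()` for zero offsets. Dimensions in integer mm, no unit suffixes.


cube([1842, 106, 25]);
translate([0, 49, 25]) cube([1842, 8, 302]);
translate([0, 0, 327]) cube([1842, 106, 25]);


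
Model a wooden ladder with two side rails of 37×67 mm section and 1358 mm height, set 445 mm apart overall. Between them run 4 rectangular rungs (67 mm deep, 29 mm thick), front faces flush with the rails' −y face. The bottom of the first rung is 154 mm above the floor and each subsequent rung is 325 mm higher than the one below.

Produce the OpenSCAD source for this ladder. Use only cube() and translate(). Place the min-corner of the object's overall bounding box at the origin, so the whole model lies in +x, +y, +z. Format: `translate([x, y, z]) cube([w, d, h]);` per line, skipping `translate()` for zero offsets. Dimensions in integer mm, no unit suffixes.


// rung span = 445 - 2*37 = 371
// rung[k] z = 154 + k*325
cube([37, 67, 1358]);
translate([408, 0, 0]) cube([37, 67, 1358]);
translate([37, 0, 154]) cube([371, 67, 29]);
translate([37, 0, 479]) cube([371, 67, 29]);
translate([37, 0, 804]) cube([371, 67, 29]);
translate([37, 0, 1129]) cube([371, 67, 29]);


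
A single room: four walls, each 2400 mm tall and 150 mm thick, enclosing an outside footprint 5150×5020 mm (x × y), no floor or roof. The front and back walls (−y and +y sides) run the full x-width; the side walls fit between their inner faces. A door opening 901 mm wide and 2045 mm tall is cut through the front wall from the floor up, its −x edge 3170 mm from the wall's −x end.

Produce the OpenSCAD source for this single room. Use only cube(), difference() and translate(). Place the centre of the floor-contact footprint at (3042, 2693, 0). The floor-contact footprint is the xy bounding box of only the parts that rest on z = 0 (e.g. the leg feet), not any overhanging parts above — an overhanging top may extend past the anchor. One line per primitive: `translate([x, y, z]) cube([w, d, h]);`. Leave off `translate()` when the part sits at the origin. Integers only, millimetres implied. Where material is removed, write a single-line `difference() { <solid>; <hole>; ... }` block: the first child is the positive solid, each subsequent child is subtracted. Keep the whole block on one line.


difference() { translate([467, 183, 0]) cube([5150, 150, 2400]); translate([3637, 183, 0]) cube([901, 150, 2045]); }
translate([467, 5053, 0]) cube([5150, 150, 2400]);
translate([467, 333, 0]) cube([150, 4720, 2400]);
translate([5467, 333, 0]) cube([150, 4720, 2400]);


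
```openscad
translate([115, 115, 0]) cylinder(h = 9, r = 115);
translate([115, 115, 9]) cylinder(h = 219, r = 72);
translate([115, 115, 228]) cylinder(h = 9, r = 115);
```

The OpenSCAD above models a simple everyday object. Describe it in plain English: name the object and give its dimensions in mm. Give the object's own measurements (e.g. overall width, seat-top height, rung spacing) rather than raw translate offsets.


A spool: two coaxial disc flanges of radius 115 mm and thickness 9 mm, joined by a core cylinder of radius 72 mm and height 219 mm. The lower flange rests on z = 0 and the three cylinders share a vertical axis.


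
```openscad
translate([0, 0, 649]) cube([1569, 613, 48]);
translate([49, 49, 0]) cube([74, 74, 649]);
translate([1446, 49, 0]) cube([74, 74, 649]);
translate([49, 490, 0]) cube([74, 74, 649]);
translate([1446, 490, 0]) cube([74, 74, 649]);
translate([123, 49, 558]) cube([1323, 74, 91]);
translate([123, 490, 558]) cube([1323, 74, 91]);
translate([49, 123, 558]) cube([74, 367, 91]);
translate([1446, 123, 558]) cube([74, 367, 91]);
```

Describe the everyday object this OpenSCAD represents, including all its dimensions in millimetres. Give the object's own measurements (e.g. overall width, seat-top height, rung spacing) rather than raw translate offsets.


A rectangular dining table. The top is 1569×613×48 mm with its upper surface at z = 697 mm. It stands on four 74×74 mm square legs, each inset 49 mm from the nearest pair of top edges, running from the floor to the underside of the top. Four apron rails, 74 mm thick and 91 mm tall, run between adjacent legs with their top edges flush with the underside of the top and their outer faces flush with the legs' outer faces.


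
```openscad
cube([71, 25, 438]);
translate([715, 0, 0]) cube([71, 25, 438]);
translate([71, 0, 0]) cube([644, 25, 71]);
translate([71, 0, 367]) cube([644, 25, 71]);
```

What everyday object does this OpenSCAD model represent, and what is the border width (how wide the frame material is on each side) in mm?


A picture frame. The border width is 71 mm.

Four thin pieces enclosing a rectangular opening — a picture frame. The two full-height stiles are 438 mm tall; the top rail sits at z = 367 and is 71 mm tall, so the border above the opening is 438 − 367 = 71 mm, matching the stile x-width.


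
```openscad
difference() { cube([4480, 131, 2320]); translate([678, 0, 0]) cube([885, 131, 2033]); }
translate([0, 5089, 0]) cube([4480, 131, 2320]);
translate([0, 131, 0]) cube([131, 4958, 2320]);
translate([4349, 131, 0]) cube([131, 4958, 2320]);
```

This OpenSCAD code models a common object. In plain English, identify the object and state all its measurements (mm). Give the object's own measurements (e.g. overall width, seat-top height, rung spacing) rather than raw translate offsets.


A single room: four walls, each 2320 mm tall and 131 mm thick, enclosing an outside footprint 4480×5220 mm (x × y), no floor or roof. The front and back walls (−y and +y sides) run the full x-width; the side walls fit between their inner faces. A door opening 885 mm wide and 2033 mm tall is cut through the front wall from the floor up, its −x edge 678 mm from the wall's −x end.


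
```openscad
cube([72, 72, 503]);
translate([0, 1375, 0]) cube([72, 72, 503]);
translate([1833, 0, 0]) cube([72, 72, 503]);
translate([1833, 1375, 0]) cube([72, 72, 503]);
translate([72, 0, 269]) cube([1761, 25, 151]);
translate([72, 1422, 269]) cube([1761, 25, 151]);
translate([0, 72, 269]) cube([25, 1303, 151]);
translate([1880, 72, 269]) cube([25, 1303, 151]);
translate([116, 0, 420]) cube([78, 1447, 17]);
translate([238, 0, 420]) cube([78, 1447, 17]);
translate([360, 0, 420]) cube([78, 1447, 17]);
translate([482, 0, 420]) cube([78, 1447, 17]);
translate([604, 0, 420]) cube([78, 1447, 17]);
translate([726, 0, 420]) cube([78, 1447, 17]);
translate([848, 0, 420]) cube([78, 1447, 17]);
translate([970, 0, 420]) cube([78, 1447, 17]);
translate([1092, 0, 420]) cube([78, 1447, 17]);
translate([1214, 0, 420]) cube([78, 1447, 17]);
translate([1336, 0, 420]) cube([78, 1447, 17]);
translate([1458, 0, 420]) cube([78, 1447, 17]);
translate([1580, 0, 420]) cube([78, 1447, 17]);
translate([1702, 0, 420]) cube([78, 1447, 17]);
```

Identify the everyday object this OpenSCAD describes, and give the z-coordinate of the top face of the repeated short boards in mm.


A bed frame. The slat-top height is 437 mm.

Four posts, four rails, and a row of slats — a bed frame. Slats sit on the rails at z = 269 + 151 = 420; with slat thickness 17, the top is 437 mm.


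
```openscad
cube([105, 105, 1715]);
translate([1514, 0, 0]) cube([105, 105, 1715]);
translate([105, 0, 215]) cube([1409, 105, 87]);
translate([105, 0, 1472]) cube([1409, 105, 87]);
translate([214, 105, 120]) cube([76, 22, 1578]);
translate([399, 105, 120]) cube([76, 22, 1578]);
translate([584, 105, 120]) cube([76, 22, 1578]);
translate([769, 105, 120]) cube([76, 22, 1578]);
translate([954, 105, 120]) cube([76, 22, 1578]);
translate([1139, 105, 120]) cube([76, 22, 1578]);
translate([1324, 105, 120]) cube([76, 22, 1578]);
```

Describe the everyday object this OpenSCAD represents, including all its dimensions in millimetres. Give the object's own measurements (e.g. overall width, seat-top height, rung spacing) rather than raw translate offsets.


A fence section. Two 105×105 mm posts, 1715 mm tall, stand on the floor with a clear span of 1409 mm between their inner faces. Two horizontal rails of 105×87 mm section span the gap between the posts with their undersides at z = 215 mm and z = 1472 mm, flush with the posts' −y face. 7 pickets, each 76 mm wide, 22 mm thick and 1578 mm tall, are fixed to the +y face of the rails with their bottoms at z = 120 mm, spaced across the span with a 109 mm gap after the −x post and between neighbouring pickets, with 114 mm left before the +x post.
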